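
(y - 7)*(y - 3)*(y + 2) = y^3 - 8*y^2 + y + 42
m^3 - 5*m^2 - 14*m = m*(m - 7)*(m + 2)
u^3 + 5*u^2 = u^2*(u + 5)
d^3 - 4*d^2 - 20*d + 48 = (d - 6)*(d - 2)*(d + 4)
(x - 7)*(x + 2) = x^2 - 5*x - 14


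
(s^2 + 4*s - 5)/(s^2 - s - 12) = (-s^2 - 4*s + 5)/(-s^2 + s + 12)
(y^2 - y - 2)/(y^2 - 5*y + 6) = (y + 1)/(y - 3)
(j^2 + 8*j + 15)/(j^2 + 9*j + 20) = (j + 3)/(j + 4)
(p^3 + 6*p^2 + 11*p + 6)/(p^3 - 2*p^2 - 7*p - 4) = (p^2 + 5*p + 6)/(p^2 - 3*p - 4)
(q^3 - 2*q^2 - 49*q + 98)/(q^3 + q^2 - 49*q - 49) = (q - 2)/(q + 1)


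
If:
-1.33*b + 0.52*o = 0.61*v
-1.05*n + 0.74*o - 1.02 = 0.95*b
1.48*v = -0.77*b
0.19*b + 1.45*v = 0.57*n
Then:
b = 0.67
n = -0.66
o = 1.30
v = -0.35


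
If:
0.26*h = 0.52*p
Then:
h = 2.0*p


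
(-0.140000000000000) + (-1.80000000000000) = -1.94000000000000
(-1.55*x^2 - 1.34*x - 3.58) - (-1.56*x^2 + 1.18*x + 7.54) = 0.01*x^2 - 2.52*x - 11.12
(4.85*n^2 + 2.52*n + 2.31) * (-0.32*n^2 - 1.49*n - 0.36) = -1.552*n^4 - 8.0329*n^3 - 6.24*n^2 - 4.3491*n - 0.8316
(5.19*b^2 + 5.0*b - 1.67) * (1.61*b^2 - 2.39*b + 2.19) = 8.3559*b^4 - 4.3541*b^3 - 3.2726*b^2 + 14.9413*b - 3.6573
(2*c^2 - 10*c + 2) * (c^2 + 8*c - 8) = 2*c^4 + 6*c^3 - 94*c^2 + 96*c - 16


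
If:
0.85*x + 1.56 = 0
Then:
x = -1.84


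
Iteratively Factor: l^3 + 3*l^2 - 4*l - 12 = (l + 3)*(l^2 - 4) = (l + 2)*(l + 3)*(l - 2)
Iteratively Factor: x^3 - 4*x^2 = (x)*(x^2 - 4*x) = x*(x - 4)*(x)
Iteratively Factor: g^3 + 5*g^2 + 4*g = (g + 1)*(g^2 + 4*g) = g*(g + 1)*(g + 4)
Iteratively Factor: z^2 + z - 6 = (z - 2)*(z + 3)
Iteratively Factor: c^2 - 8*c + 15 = (c - 3)*(c - 5)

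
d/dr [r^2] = 2*r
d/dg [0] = 0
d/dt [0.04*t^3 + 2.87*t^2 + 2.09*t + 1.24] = 0.12*t^2 + 5.74*t + 2.09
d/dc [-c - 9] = -1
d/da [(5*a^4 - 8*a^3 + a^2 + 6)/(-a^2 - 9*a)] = (-10*a^5 - 127*a^4 + 144*a^3 - 9*a^2 + 12*a + 54)/(a^2*(a^2 + 18*a + 81))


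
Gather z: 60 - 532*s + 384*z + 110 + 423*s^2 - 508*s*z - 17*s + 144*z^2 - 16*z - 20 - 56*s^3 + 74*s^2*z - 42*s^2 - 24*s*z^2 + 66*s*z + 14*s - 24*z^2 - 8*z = -56*s^3 + 381*s^2 - 535*s + z^2*(120 - 24*s) + z*(74*s^2 - 442*s + 360) + 150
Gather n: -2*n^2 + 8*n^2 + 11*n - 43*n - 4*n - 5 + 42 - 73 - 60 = 6*n^2 - 36*n - 96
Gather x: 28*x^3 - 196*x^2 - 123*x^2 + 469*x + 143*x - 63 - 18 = 28*x^3 - 319*x^2 + 612*x - 81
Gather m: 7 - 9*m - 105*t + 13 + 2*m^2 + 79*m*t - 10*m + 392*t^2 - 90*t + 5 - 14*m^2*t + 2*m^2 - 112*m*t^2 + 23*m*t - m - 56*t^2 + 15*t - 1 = m^2*(4 - 14*t) + m*(-112*t^2 + 102*t - 20) + 336*t^2 - 180*t + 24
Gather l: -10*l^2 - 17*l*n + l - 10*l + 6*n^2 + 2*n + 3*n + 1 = -10*l^2 + l*(-17*n - 9) + 6*n^2 + 5*n + 1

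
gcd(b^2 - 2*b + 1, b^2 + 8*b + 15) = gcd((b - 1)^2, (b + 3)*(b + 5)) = 1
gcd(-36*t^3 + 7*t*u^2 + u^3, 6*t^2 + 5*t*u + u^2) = 3*t + u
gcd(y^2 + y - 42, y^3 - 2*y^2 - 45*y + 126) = y^2 + y - 42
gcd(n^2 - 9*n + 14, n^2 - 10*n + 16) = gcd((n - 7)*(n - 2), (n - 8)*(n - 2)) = n - 2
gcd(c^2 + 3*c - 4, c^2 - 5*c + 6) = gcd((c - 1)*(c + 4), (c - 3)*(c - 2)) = 1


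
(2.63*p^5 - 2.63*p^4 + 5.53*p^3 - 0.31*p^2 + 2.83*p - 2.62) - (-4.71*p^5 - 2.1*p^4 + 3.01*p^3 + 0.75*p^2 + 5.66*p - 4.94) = 7.34*p^5 - 0.53*p^4 + 2.52*p^3 - 1.06*p^2 - 2.83*p + 2.32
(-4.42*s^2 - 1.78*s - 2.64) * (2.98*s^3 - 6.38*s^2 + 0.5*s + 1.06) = -13.1716*s^5 + 22.8952*s^4 + 1.2792*s^3 + 11.268*s^2 - 3.2068*s - 2.7984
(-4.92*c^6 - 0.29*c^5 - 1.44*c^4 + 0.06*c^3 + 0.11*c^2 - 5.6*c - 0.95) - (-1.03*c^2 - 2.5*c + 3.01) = -4.92*c^6 - 0.29*c^5 - 1.44*c^4 + 0.06*c^3 + 1.14*c^2 - 3.1*c - 3.96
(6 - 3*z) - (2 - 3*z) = 4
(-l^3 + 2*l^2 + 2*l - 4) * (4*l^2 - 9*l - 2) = -4*l^5 + 17*l^4 - 8*l^3 - 38*l^2 + 32*l + 8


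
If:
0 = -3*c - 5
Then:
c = -5/3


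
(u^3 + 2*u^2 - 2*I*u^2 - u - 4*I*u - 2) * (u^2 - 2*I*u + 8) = u^5 + 2*u^4 - 4*I*u^4 + 3*u^3 - 8*I*u^3 + 6*u^2 - 14*I*u^2 - 8*u - 28*I*u - 16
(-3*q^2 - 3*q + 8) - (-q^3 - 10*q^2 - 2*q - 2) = q^3 + 7*q^2 - q + 10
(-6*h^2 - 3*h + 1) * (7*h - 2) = -42*h^3 - 9*h^2 + 13*h - 2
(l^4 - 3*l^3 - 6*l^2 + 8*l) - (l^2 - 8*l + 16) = l^4 - 3*l^3 - 7*l^2 + 16*l - 16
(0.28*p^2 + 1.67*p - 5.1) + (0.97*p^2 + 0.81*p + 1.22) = 1.25*p^2 + 2.48*p - 3.88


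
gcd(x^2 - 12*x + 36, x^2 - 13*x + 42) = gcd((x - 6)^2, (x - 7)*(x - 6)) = x - 6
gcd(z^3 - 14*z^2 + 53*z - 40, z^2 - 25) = z - 5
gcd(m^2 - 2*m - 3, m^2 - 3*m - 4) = m + 1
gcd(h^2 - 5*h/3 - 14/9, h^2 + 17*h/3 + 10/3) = h + 2/3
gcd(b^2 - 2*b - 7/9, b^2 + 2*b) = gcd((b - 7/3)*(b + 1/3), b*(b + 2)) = 1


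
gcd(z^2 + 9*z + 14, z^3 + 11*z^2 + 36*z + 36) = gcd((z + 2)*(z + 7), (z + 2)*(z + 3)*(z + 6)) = z + 2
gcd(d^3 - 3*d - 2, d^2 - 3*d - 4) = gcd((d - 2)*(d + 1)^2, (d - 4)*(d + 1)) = d + 1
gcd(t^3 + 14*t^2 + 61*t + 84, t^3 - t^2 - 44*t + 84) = t + 7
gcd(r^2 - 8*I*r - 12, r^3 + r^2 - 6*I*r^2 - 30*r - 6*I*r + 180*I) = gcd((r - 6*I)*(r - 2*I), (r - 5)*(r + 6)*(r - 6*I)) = r - 6*I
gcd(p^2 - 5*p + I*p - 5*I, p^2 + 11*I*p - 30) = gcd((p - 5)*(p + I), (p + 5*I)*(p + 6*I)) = 1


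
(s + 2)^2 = s^2 + 4*s + 4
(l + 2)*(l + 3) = l^2 + 5*l + 6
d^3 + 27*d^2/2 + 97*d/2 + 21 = (d + 1/2)*(d + 6)*(d + 7)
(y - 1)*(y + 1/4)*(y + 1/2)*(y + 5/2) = y^4 + 9*y^3/4 - 5*y^2/4 - 27*y/16 - 5/16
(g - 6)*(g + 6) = g^2 - 36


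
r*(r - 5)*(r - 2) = r^3 - 7*r^2 + 10*r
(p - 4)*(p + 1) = p^2 - 3*p - 4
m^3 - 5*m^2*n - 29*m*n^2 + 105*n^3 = (m - 7*n)*(m - 3*n)*(m + 5*n)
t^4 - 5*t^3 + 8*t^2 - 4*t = t*(t - 2)^2*(t - 1)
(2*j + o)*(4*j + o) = 8*j^2 + 6*j*o + o^2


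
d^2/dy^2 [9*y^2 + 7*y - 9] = 18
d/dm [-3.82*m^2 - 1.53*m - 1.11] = -7.64*m - 1.53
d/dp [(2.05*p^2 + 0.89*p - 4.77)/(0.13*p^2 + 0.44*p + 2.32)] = (0.7863*p^2 + 10.7522*p + 4.1636)/(0.0169*p^4 + 0.1144*p^3 + 0.7968*p^2 + 2.0416*p + 5.3824)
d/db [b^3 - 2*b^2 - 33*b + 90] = 3*b^2 - 4*b - 33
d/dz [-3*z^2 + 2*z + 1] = 2 - 6*z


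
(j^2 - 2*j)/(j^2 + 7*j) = (j - 2)/(j + 7)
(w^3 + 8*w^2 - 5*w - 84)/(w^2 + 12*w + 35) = (w^2 + w - 12)/(w + 5)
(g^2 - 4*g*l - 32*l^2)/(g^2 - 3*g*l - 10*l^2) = (-g^2 + 4*g*l + 32*l^2)/(-g^2 + 3*g*l + 10*l^2)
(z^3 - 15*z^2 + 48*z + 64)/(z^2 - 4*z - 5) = (z^2 - 16*z + 64)/(z - 5)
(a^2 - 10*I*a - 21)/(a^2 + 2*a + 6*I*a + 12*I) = (a^2 - 10*I*a - 21)/(a^2 + a*(2 + 6*I) + 12*I)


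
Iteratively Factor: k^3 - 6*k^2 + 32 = (k + 2)*(k^2 - 8*k + 16) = (k - 4)*(k + 2)*(k - 4)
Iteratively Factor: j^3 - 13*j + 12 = (j - 1)*(j^2 + j - 12) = (j - 1)*(j + 4)*(j - 3)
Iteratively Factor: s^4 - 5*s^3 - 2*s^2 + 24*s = (s)*(s^3 - 5*s^2 - 2*s + 24) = s*(s - 3)*(s^2 - 2*s - 8) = s*(s - 4)*(s - 3)*(s + 2)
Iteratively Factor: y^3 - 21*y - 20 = (y + 4)*(y^2 - 4*y - 5) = (y + 1)*(y + 4)*(y - 5)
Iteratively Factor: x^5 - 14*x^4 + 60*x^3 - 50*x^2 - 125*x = (x)*(x^4 - 14*x^3 + 60*x^2 - 50*x - 125) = x*(x - 5)*(x^3 - 9*x^2 + 15*x + 25) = x*(x - 5)^2*(x^2 - 4*x - 5) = x*(x - 5)^2*(x + 1)*(x - 5)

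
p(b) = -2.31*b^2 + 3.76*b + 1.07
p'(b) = 3.76 - 4.62*b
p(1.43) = 1.72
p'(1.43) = -2.85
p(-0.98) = -4.83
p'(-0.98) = 8.29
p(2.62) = -4.94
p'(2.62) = -8.34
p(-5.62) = -93.02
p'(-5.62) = 29.72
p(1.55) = 1.35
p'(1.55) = -3.40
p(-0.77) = -3.19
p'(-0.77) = 7.32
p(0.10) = 1.42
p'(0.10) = 3.30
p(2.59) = -4.69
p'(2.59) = -8.21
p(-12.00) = -376.69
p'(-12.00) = 59.20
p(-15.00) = -575.08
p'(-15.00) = 73.06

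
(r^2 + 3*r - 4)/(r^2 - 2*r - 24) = (r - 1)/(r - 6)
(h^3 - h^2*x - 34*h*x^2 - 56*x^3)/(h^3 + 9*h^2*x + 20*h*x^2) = (h^2 - 5*h*x - 14*x^2)/(h*(h + 5*x))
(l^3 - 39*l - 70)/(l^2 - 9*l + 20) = (l^3 - 39*l - 70)/(l^2 - 9*l + 20)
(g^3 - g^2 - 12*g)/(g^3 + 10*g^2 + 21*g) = (g - 4)/(g + 7)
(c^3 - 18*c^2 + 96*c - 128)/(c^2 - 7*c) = (c^3 - 18*c^2 + 96*c - 128)/(c*(c - 7))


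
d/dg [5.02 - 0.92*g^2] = -1.84*g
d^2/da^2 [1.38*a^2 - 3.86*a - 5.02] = 2.76000000000000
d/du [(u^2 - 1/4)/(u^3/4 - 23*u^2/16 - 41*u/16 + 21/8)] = 4*(-16*u^4 - 152*u^2 + 290*u - 41)/(16*u^6 - 184*u^5 + 201*u^4 + 2222*u^3 - 251*u^2 - 3444*u + 1764)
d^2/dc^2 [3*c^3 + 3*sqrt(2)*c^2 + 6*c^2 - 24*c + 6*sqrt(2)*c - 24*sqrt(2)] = 18*c + 6*sqrt(2) + 12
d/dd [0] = 0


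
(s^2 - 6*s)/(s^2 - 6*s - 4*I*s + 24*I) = s/(s - 4*I)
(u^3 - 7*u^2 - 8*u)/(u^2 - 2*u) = (u^2 - 7*u - 8)/(u - 2)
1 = 1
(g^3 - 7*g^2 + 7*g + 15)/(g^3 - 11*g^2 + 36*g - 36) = (g^2 - 4*g - 5)/(g^2 - 8*g + 12)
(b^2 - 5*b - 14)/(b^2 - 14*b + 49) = (b + 2)/(b - 7)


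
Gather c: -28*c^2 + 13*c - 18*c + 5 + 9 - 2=-28*c^2 - 5*c + 12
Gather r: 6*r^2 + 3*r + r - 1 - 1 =6*r^2 + 4*r - 2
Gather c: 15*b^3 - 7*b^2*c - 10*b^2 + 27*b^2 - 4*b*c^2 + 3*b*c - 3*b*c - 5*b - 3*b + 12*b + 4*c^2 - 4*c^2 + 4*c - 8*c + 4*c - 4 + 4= 15*b^3 - 7*b^2*c + 17*b^2 - 4*b*c^2 + 4*b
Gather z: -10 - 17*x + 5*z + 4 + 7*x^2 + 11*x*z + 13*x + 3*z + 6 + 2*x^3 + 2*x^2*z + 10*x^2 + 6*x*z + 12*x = 2*x^3 + 17*x^2 + 8*x + z*(2*x^2 + 17*x + 8)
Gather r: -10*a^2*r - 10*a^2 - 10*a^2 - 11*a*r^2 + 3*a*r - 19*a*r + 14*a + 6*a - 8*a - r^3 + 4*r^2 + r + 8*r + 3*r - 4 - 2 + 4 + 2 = -20*a^2 + 12*a - r^3 + r^2*(4 - 11*a) + r*(-10*a^2 - 16*a + 12)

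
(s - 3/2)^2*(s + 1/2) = s^3 - 5*s^2/2 + 3*s/4 + 9/8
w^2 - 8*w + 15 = (w - 5)*(w - 3)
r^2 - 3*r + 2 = (r - 2)*(r - 1)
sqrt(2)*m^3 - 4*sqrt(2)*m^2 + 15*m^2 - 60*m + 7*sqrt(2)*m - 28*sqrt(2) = (m - 4)*(m + 7*sqrt(2))*(sqrt(2)*m + 1)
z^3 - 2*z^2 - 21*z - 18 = (z - 6)*(z + 1)*(z + 3)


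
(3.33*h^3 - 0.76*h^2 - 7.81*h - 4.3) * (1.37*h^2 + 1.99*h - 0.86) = 4.5621*h^5 + 5.5855*h^4 - 15.0759*h^3 - 20.7793*h^2 - 1.8404*h + 3.698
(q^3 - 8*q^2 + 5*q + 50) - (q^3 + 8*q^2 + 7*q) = -16*q^2 - 2*q + 50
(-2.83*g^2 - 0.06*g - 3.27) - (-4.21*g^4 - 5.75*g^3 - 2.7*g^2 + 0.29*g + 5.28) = 4.21*g^4 + 5.75*g^3 - 0.13*g^2 - 0.35*g - 8.55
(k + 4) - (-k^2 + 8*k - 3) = k^2 - 7*k + 7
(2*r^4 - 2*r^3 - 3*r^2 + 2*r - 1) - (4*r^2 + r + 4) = 2*r^4 - 2*r^3 - 7*r^2 + r - 5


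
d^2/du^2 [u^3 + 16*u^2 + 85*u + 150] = 6*u + 32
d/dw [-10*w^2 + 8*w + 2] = 8 - 20*w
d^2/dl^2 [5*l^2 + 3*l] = 10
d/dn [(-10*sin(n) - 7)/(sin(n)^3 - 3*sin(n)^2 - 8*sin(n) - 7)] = (20*sin(n)^3 - 9*sin(n)^2 - 42*sin(n) + 14)*cos(n)/(sin(n)^3 - 3*sin(n)^2 - 8*sin(n) - 7)^2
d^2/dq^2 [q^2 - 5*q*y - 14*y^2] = 2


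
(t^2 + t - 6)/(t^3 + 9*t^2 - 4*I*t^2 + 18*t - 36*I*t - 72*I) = (t - 2)/(t^2 + t*(6 - 4*I) - 24*I)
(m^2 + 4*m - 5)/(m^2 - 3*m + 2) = (m + 5)/(m - 2)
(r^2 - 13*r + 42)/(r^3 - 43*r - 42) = (r - 6)/(r^2 + 7*r + 6)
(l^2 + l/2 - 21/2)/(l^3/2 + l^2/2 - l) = (2*l^2 + l - 21)/(l*(l^2 + l - 2))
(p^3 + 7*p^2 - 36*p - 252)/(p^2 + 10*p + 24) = (p^2 + p - 42)/(p + 4)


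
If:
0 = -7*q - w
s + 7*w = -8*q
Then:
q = -w/7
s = -41*w/7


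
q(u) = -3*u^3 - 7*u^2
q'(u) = -9*u^2 - 14*u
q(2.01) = -52.64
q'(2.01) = -64.50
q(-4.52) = 134.02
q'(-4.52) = -120.59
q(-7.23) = 767.89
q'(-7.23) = -369.24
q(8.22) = -2139.22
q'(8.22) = -723.20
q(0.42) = -1.46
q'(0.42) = -7.47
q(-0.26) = -0.42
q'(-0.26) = 3.03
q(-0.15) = -0.15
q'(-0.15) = 1.90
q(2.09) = -57.96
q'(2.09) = -68.57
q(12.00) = -6192.00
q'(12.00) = -1464.00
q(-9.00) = 1620.00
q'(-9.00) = -603.00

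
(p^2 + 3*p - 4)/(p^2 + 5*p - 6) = (p + 4)/(p + 6)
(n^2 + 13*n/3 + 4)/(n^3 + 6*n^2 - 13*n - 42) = (n^2 + 13*n/3 + 4)/(n^3 + 6*n^2 - 13*n - 42)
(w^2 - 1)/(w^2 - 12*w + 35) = (w^2 - 1)/(w^2 - 12*w + 35)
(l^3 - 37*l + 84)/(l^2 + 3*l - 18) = (l^2 + 3*l - 28)/(l + 6)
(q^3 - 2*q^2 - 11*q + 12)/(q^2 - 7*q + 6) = (q^2 - q - 12)/(q - 6)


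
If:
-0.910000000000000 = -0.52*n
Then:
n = 1.75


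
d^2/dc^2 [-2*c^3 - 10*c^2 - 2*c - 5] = -12*c - 20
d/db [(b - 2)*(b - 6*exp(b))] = b - (b - 2)*(6*exp(b) - 1) - 6*exp(b)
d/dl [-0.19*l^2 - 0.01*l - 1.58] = -0.38*l - 0.01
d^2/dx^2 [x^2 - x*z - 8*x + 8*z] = 2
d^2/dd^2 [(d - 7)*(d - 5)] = 2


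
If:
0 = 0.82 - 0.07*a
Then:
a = 11.71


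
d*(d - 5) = d^2 - 5*d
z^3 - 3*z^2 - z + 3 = (z - 3)*(z - 1)*(z + 1)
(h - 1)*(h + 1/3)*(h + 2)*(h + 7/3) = h^4 + 11*h^3/3 + 13*h^2/9 - 41*h/9 - 14/9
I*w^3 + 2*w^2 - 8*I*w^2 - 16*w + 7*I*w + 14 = (w - 7)*(w - 2*I)*(I*w - I)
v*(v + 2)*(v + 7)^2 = v^4 + 16*v^3 + 77*v^2 + 98*v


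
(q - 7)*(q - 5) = q^2 - 12*q + 35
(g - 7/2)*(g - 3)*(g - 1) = g^3 - 15*g^2/2 + 17*g - 21/2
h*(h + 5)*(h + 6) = h^3 + 11*h^2 + 30*h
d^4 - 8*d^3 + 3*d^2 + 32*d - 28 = (d - 7)*(d - 2)*(d - 1)*(d + 2)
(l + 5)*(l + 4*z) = l^2 + 4*l*z + 5*l + 20*z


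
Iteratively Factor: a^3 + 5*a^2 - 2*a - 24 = (a - 2)*(a^2 + 7*a + 12) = (a - 2)*(a + 4)*(a + 3)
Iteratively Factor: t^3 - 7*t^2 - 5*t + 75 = (t - 5)*(t^2 - 2*t - 15) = (t - 5)^2*(t + 3)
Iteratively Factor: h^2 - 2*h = (h - 2)*(h)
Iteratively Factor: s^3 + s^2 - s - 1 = (s + 1)*(s^2 - 1) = (s - 1)*(s + 1)*(s + 1)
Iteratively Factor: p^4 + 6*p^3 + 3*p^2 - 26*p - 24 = (p + 3)*(p^3 + 3*p^2 - 6*p - 8) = (p + 1)*(p + 3)*(p^2 + 2*p - 8) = (p + 1)*(p + 3)*(p + 4)*(p - 2)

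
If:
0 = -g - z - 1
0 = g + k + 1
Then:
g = -z - 1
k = z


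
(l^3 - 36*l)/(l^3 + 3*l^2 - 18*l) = (l - 6)/(l - 3)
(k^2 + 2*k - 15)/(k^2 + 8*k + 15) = (k - 3)/(k + 3)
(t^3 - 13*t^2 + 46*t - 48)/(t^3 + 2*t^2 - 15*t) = (t^2 - 10*t + 16)/(t*(t + 5))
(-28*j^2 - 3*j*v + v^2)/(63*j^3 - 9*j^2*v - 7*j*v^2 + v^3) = (4*j + v)/(-9*j^2 + v^2)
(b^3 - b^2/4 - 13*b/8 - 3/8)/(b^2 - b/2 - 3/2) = b + 1/4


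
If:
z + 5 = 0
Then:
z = -5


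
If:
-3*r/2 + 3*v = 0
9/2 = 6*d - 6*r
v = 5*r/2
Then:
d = 3/4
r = 0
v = 0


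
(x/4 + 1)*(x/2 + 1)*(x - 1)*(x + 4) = x^4/8 + 9*x^3/8 + 11*x^2/4 - 4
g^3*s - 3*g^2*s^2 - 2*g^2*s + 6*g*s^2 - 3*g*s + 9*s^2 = (g - 3)*(g - 3*s)*(g*s + s)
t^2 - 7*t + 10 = (t - 5)*(t - 2)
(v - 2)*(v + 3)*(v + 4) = v^3 + 5*v^2 - 2*v - 24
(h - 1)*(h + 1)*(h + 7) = h^3 + 7*h^2 - h - 7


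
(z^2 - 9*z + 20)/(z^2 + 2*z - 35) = (z - 4)/(z + 7)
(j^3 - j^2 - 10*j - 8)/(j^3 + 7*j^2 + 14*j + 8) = (j - 4)/(j + 4)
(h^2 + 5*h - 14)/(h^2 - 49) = (h - 2)/(h - 7)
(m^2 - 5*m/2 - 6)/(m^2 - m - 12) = (m + 3/2)/(m + 3)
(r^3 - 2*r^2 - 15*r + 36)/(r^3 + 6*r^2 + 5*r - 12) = (r^2 - 6*r + 9)/(r^2 + 2*r - 3)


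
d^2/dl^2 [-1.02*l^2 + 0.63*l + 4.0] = -2.04000000000000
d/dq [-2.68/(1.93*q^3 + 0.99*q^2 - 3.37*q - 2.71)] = (15.5172*q^2 + 5.3064*q - 9.0316)/(1.93*q^3 + 0.99*q^2 - 3.37*q - 2.71)^2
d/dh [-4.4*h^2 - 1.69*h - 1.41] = -8.8*h - 1.69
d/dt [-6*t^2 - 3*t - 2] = -12*t - 3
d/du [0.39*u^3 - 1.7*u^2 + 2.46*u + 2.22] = 1.17*u^2 - 3.4*u + 2.46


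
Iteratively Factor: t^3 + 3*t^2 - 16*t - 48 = (t + 3)*(t^2 - 16) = (t - 4)*(t + 3)*(t + 4)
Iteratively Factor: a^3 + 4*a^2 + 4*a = (a + 2)*(a^2 + 2*a) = (a + 2)^2*(a)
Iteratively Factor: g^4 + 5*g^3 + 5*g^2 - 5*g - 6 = (g + 1)*(g^3 + 4*g^2 + g - 6) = (g + 1)*(g + 2)*(g^2 + 2*g - 3) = (g + 1)*(g + 2)*(g + 3)*(g - 1)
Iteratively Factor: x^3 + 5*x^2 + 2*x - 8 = (x + 2)*(x^2 + 3*x - 4) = (x + 2)*(x + 4)*(x - 1)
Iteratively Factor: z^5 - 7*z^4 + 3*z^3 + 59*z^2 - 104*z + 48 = (z - 1)*(z^4 - 6*z^3 - 3*z^2 + 56*z - 48) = (z - 1)^2*(z^3 - 5*z^2 - 8*z + 48) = (z - 4)*(z - 1)^2*(z^2 - z - 12) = (z - 4)^2*(z - 1)^2*(z + 3)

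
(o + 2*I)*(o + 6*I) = o^2 + 8*I*o - 12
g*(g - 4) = g^2 - 4*g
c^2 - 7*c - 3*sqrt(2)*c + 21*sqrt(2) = (c - 7)*(c - 3*sqrt(2))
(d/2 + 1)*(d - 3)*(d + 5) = d^3/2 + 2*d^2 - 11*d/2 - 15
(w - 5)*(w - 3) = w^2 - 8*w + 15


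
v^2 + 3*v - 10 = (v - 2)*(v + 5)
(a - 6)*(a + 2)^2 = a^3 - 2*a^2 - 20*a - 24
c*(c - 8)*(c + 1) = c^3 - 7*c^2 - 8*c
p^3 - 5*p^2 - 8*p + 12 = (p - 6)*(p - 1)*(p + 2)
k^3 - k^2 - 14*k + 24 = (k - 3)*(k - 2)*(k + 4)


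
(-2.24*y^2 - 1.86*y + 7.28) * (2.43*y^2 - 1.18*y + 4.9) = -5.4432*y^4 - 1.8766*y^3 + 8.9092*y^2 - 17.7044*y + 35.672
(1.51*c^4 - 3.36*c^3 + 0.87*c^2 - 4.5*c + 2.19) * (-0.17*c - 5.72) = -0.2567*c^5 - 8.066*c^4 + 19.0713*c^3 - 4.2114*c^2 + 25.3677*c - 12.5268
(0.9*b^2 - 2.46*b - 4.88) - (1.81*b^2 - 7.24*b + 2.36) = -0.91*b^2 + 4.78*b - 7.24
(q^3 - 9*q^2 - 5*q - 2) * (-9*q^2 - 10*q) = -9*q^5 + 71*q^4 + 135*q^3 + 68*q^2 + 20*q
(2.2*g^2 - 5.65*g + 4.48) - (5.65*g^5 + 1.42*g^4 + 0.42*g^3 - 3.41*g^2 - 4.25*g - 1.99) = -5.65*g^5 - 1.42*g^4 - 0.42*g^3 + 5.61*g^2 - 1.4*g + 6.47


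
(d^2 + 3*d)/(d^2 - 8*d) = (d + 3)/(d - 8)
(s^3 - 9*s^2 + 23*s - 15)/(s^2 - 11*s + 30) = (s^2 - 4*s + 3)/(s - 6)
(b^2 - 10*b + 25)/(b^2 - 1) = (b^2 - 10*b + 25)/(b^2 - 1)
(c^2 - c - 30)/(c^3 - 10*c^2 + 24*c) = (c + 5)/(c*(c - 4))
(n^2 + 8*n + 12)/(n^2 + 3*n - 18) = (n + 2)/(n - 3)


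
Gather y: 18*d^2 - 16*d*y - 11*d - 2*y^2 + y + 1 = 18*d^2 - 11*d - 2*y^2 + y*(1 - 16*d) + 1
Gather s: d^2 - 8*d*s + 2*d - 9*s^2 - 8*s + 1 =d^2 + 2*d - 9*s^2 + s*(-8*d - 8) + 1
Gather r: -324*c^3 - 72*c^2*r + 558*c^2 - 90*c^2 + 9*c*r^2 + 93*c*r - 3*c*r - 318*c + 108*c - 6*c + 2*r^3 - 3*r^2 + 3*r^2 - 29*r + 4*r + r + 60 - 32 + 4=-324*c^3 + 468*c^2 + 9*c*r^2 - 216*c + 2*r^3 + r*(-72*c^2 + 90*c - 24) + 32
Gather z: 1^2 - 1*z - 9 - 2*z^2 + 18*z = -2*z^2 + 17*z - 8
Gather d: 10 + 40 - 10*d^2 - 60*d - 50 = -10*d^2 - 60*d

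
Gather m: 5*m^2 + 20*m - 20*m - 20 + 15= 5*m^2 - 5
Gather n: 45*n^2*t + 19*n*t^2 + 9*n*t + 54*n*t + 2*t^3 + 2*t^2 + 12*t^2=45*n^2*t + n*(19*t^2 + 63*t) + 2*t^3 + 14*t^2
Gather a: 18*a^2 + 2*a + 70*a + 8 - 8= 18*a^2 + 72*a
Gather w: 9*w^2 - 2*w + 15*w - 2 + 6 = 9*w^2 + 13*w + 4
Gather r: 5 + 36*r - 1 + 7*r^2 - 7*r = 7*r^2 + 29*r + 4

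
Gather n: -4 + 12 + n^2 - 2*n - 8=n^2 - 2*n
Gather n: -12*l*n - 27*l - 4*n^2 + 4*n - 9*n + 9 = -27*l - 4*n^2 + n*(-12*l - 5) + 9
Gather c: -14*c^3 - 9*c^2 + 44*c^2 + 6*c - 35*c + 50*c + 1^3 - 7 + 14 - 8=-14*c^3 + 35*c^2 + 21*c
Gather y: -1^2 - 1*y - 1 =-y - 2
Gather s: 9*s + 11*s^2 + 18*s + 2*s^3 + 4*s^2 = 2*s^3 + 15*s^2 + 27*s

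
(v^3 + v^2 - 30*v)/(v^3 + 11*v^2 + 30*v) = (v - 5)/(v + 5)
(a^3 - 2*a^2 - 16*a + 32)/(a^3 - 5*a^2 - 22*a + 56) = (a - 4)/(a - 7)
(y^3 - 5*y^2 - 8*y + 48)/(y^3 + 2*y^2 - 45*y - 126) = (y^2 - 8*y + 16)/(y^2 - y - 42)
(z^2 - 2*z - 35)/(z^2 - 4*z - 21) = (z + 5)/(z + 3)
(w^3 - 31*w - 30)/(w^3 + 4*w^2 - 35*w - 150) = (w + 1)/(w + 5)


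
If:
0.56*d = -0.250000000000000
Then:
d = -0.45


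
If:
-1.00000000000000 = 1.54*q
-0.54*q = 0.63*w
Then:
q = -0.65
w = 0.56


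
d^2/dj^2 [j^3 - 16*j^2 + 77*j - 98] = 6*j - 32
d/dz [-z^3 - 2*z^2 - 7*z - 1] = -3*z^2 - 4*z - 7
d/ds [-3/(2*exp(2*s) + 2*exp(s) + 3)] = (12*exp(s) + 6)*exp(s)/(2*exp(2*s) + 2*exp(s) + 3)^2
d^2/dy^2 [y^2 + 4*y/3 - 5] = 2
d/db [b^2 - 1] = 2*b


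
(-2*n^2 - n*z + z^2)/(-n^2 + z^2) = (-2*n + z)/(-n + z)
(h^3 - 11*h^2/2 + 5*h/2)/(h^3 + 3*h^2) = (2*h^2 - 11*h + 5)/(2*h*(h + 3))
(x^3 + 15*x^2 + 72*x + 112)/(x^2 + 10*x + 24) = (x^2 + 11*x + 28)/(x + 6)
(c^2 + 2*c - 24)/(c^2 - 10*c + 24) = (c + 6)/(c - 6)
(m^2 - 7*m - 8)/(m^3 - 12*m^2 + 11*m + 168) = (m + 1)/(m^2 - 4*m - 21)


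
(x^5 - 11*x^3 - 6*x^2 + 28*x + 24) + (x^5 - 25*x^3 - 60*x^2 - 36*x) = 2*x^5 - 36*x^3 - 66*x^2 - 8*x + 24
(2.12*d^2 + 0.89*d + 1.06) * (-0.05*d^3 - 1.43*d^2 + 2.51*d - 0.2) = -0.106*d^5 - 3.0761*d^4 + 3.9955*d^3 + 0.2941*d^2 + 2.4826*d - 0.212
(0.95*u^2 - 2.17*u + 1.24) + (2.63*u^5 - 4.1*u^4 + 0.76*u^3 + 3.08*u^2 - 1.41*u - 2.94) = 2.63*u^5 - 4.1*u^4 + 0.76*u^3 + 4.03*u^2 - 3.58*u - 1.7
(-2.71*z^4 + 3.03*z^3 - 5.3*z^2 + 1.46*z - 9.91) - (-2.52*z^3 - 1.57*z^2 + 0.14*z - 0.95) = -2.71*z^4 + 5.55*z^3 - 3.73*z^2 + 1.32*z - 8.96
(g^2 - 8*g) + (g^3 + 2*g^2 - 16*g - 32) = g^3 + 3*g^2 - 24*g - 32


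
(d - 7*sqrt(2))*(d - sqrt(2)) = d^2 - 8*sqrt(2)*d + 14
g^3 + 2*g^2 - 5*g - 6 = (g - 2)*(g + 1)*(g + 3)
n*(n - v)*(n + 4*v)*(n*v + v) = n^4*v + 3*n^3*v^2 + n^3*v - 4*n^2*v^3 + 3*n^2*v^2 - 4*n*v^3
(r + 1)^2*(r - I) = r^3 + 2*r^2 - I*r^2 + r - 2*I*r - I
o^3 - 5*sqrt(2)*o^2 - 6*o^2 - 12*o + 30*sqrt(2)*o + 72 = (o - 6)*(o - 6*sqrt(2))*(o + sqrt(2))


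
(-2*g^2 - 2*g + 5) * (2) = -4*g^2 - 4*g + 10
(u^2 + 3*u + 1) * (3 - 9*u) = -9*u^3 - 24*u^2 + 3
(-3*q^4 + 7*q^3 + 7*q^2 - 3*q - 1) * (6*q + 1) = -18*q^5 + 39*q^4 + 49*q^3 - 11*q^2 - 9*q - 1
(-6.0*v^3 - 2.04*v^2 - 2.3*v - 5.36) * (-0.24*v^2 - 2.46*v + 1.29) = 1.44*v^5 + 15.2496*v^4 - 2.1696*v^3 + 4.3128*v^2 + 10.2186*v - 6.9144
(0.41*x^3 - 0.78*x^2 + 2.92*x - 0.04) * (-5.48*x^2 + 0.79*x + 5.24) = -2.2468*x^5 + 4.5983*x^4 - 14.4694*x^3 - 1.5612*x^2 + 15.2692*x - 0.2096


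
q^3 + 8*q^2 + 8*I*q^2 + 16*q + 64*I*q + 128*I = (q + 4)^2*(q + 8*I)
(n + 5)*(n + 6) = n^2 + 11*n + 30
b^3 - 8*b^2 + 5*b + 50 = (b - 5)^2*(b + 2)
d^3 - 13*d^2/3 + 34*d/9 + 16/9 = (d - 8/3)*(d - 2)*(d + 1/3)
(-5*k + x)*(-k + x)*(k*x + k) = 5*k^3*x + 5*k^3 - 6*k^2*x^2 - 6*k^2*x + k*x^3 + k*x^2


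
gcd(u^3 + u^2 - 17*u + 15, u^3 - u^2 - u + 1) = u - 1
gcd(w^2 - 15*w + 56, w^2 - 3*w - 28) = w - 7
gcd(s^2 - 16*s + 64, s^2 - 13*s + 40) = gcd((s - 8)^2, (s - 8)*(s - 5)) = s - 8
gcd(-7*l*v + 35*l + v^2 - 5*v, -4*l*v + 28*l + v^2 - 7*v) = 1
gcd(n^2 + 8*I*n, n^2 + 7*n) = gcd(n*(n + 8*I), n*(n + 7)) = n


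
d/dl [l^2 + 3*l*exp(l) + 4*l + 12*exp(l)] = 3*l*exp(l) + 2*l + 15*exp(l) + 4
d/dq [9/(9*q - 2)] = -81/(9*q - 2)^2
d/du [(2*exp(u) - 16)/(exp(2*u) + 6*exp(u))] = 2*(-exp(2*u) + 16*exp(u) + 48)*exp(-u)/(exp(2*u) + 12*exp(u) + 36)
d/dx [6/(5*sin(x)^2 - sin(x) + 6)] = 6*(1 - 10*sin(x))*cos(x)/(5*sin(x)^2 - sin(x) + 6)^2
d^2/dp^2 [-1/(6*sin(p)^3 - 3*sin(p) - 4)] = 3*(-108*sin(p)^6 + 156*sin(p)^4 - 72*sin(p)^3 - 39*sin(p)^2 + 52*sin(p) + 6)/(-6*sin(p)^3 + 3*sin(p) + 4)^3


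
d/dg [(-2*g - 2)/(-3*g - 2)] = -2/(3*g + 2)^2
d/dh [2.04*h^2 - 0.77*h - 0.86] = 4.08*h - 0.77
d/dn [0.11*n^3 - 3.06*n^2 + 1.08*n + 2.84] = 0.33*n^2 - 6.12*n + 1.08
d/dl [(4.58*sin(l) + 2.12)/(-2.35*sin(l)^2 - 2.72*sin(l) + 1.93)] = (10.763*sin(l)^2 + 9.964*sin(l) + 14.6058)*cos(l)/(5.5225*sin(l)^4 + 12.784*sin(l)^3 - 1.6726*sin(l)^2 - 10.4992*sin(l) + 3.7249)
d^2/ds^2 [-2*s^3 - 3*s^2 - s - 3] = -12*s - 6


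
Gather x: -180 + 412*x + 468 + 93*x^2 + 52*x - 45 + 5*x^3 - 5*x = 5*x^3 + 93*x^2 + 459*x + 243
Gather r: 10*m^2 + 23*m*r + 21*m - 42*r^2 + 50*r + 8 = 10*m^2 + 21*m - 42*r^2 + r*(23*m + 50) + 8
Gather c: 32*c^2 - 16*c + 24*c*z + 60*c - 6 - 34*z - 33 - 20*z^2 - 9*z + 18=32*c^2 + c*(24*z + 44) - 20*z^2 - 43*z - 21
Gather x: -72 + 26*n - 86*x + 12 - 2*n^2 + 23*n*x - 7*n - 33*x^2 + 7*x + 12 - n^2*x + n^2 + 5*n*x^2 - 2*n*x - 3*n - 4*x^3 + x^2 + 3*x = -n^2 + 16*n - 4*x^3 + x^2*(5*n - 32) + x*(-n^2 + 21*n - 76) - 48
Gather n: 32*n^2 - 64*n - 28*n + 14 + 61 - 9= 32*n^2 - 92*n + 66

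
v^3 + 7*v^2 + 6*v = v*(v + 1)*(v + 6)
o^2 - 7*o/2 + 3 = (o - 2)*(o - 3/2)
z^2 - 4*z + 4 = (z - 2)^2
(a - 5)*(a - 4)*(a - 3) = a^3 - 12*a^2 + 47*a - 60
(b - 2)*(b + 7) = b^2 + 5*b - 14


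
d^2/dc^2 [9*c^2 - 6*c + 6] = 18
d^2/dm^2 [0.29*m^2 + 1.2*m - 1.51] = 0.580000000000000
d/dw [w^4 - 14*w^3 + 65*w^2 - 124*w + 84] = 4*w^3 - 42*w^2 + 130*w - 124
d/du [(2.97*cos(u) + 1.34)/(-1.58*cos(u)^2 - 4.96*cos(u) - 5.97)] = (-4.6926*cos(u)^2 - 4.2344*cos(u) + 11.0845)*sin(u)/(2.4964*cos(u)^4 + 15.6736*cos(u)^3 + 43.4668*cos(u)^2 + 59.2224*cos(u) + 35.6409)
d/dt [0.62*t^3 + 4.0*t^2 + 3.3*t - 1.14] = 1.86*t^2 + 8.0*t + 3.3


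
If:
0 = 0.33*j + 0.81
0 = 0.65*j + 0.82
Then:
No Solution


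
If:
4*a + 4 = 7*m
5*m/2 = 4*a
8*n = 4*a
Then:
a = 5/9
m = 8/9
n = 5/18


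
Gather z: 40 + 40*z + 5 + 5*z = 45*z + 45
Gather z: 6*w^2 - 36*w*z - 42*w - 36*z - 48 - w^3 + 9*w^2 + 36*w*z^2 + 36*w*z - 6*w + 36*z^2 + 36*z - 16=-w^3 + 15*w^2 - 48*w + z^2*(36*w + 36) - 64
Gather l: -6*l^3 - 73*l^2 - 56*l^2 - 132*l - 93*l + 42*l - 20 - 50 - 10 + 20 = -6*l^3 - 129*l^2 - 183*l - 60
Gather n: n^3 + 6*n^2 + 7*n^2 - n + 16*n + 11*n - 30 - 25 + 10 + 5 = n^3 + 13*n^2 + 26*n - 40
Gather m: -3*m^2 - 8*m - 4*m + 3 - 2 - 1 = -3*m^2 - 12*m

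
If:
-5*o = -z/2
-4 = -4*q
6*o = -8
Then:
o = -4/3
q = 1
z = -40/3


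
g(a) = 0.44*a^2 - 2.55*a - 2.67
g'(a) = 0.88*a - 2.55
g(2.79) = -6.36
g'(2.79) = -0.09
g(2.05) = -6.05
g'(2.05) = -0.75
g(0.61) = -4.06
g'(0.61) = -2.01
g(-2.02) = 4.28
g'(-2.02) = -4.33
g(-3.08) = 9.36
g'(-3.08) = -5.26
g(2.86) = -6.36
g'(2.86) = -0.03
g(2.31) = -6.21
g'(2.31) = -0.52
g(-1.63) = 2.66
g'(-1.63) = -3.98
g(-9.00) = 55.92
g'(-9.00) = -10.47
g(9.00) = 10.02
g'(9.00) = 5.37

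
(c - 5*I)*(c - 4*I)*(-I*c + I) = -I*c^3 - 9*c^2 + I*c^2 + 9*c + 20*I*c - 20*I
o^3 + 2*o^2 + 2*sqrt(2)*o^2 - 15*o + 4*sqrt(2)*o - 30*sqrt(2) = (o - 3)*(o + 5)*(o + 2*sqrt(2))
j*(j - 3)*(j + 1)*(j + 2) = j^4 - 7*j^2 - 6*j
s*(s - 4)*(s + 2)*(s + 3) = s^4 + s^3 - 14*s^2 - 24*s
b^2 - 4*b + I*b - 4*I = (b - 4)*(b + I)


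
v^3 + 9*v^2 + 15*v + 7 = (v + 1)^2*(v + 7)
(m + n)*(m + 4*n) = m^2 + 5*m*n + 4*n^2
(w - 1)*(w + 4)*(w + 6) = w^3 + 9*w^2 + 14*w - 24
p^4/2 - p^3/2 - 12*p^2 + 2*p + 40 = (p/2 + 1)*(p - 5)*(p - 2)*(p + 4)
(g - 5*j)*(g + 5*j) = g^2 - 25*j^2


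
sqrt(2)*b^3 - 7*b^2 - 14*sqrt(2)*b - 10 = (b - 5*sqrt(2))*(b + sqrt(2))*(sqrt(2)*b + 1)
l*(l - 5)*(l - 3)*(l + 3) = l^4 - 5*l^3 - 9*l^2 + 45*l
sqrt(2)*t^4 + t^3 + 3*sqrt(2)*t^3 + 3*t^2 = t^2*(t + 3)*(sqrt(2)*t + 1)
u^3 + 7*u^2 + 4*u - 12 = (u - 1)*(u + 2)*(u + 6)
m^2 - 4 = (m - 2)*(m + 2)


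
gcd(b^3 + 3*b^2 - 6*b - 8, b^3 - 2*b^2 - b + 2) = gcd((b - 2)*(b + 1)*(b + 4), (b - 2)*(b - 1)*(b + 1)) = b^2 - b - 2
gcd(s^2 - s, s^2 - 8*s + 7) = s - 1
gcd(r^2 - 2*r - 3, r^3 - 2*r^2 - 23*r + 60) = r - 3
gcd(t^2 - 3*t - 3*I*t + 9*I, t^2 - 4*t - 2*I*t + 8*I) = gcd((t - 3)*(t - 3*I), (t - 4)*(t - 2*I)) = 1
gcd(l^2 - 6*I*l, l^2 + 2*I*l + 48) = l - 6*I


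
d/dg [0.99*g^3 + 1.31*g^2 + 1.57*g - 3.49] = 2.97*g^2 + 2.62*g + 1.57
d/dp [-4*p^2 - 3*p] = -8*p - 3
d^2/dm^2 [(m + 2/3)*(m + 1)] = 2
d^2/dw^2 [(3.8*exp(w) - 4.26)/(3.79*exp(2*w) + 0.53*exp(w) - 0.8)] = (54.58358*exp(4*w) - 252.397324*exp(3*w) + 43.458414*exp(2*w) - 51.250714*exp(w) + 0.62576)*exp(w)/(54.439939*exp(6*w) + 22.838919*exp(5*w) - 31.280007*exp(4*w) - 9.492883*exp(3*w) + 6.60264*exp(2*w) + 1.0176*exp(w) - 0.512)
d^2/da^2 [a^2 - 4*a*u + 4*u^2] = 2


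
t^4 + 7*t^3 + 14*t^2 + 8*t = t*(t + 1)*(t + 2)*(t + 4)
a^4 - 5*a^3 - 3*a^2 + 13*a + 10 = (a - 5)*(a - 2)*(a + 1)^2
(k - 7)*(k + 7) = k^2 - 49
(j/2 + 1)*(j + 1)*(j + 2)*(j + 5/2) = j^4/2 + 15*j^3/4 + 41*j^2/4 + 12*j + 5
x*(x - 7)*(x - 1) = x^3 - 8*x^2 + 7*x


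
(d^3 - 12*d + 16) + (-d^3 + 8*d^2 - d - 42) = 8*d^2 - 13*d - 26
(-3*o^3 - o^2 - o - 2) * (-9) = 27*o^3 + 9*o^2 + 9*o + 18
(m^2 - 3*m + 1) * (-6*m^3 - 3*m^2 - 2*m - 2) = -6*m^5 + 15*m^4 + m^3 + m^2 + 4*m - 2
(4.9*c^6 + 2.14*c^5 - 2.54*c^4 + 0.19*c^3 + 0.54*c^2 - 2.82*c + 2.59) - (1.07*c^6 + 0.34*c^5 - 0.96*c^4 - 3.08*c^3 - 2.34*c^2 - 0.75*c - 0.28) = 3.83*c^6 + 1.8*c^5 - 1.58*c^4 + 3.27*c^3 + 2.88*c^2 - 2.07*c + 2.87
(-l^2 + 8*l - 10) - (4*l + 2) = -l^2 + 4*l - 12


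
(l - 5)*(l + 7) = l^2 + 2*l - 35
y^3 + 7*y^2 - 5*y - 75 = (y - 3)*(y + 5)^2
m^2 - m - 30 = (m - 6)*(m + 5)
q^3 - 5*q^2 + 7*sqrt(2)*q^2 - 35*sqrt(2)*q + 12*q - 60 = (q - 5)*(q + sqrt(2))*(q + 6*sqrt(2))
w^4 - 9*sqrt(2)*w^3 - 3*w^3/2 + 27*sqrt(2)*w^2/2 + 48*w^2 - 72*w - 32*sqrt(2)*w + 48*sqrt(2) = (w - 3/2)*(w - 4*sqrt(2))^2*(w - sqrt(2))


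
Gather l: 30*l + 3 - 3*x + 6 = 30*l - 3*x + 9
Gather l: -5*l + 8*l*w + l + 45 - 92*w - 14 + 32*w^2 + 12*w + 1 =l*(8*w - 4) + 32*w^2 - 80*w + 32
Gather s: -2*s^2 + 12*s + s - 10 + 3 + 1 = -2*s^2 + 13*s - 6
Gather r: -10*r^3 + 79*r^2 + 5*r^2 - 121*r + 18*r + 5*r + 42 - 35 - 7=-10*r^3 + 84*r^2 - 98*r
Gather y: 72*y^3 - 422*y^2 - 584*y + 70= 72*y^3 - 422*y^2 - 584*y + 70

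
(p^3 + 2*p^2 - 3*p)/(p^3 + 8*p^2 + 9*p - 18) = p/(p + 6)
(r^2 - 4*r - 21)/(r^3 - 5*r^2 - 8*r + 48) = (r - 7)/(r^2 - 8*r + 16)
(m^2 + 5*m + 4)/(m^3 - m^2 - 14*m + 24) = (m + 1)/(m^2 - 5*m + 6)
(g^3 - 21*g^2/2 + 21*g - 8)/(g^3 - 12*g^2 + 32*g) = (g^2 - 5*g/2 + 1)/(g*(g - 4))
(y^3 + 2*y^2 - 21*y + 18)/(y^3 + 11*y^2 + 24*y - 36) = (y - 3)/(y + 6)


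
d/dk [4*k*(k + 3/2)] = 8*k + 6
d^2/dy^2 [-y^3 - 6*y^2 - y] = -6*y - 12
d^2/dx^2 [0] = 0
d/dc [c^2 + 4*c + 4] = 2*c + 4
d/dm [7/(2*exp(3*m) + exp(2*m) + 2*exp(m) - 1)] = 14*(-3*exp(2*m) - exp(m) - 1)*exp(m)/(2*exp(3*m) + exp(2*m) + 2*exp(m) - 1)^2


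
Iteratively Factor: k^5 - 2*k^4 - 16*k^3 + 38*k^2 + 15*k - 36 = (k + 4)*(k^4 - 6*k^3 + 8*k^2 + 6*k - 9) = (k - 3)*(k + 4)*(k^3 - 3*k^2 - k + 3) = (k - 3)*(k - 1)*(k + 4)*(k^2 - 2*k - 3) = (k - 3)^2*(k - 1)*(k + 4)*(k + 1)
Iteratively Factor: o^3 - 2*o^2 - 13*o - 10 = (o + 1)*(o^2 - 3*o - 10) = (o + 1)*(o + 2)*(o - 5)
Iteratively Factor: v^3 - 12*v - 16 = (v + 2)*(v^2 - 2*v - 8) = (v - 4)*(v + 2)*(v + 2)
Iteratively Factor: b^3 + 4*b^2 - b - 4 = (b - 1)*(b^2 + 5*b + 4) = (b - 1)*(b + 4)*(b + 1)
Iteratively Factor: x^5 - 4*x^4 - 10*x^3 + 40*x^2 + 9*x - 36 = (x - 3)*(x^4 - x^3 - 13*x^2 + x + 12) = (x - 3)*(x + 1)*(x^3 - 2*x^2 - 11*x + 12) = (x - 4)*(x - 3)*(x + 1)*(x^2 + 2*x - 3) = (x - 4)*(x - 3)*(x + 1)*(x + 3)*(x - 1)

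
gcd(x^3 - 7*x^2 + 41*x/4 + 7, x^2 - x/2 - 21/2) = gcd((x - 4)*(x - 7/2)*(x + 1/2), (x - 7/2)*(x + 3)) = x - 7/2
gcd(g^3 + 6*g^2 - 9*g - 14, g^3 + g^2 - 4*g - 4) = g^2 - g - 2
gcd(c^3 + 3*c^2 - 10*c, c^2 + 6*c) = c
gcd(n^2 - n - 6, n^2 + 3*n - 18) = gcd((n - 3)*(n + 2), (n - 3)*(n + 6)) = n - 3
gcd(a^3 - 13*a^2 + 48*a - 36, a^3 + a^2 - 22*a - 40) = 1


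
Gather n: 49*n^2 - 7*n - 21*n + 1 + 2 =49*n^2 - 28*n + 3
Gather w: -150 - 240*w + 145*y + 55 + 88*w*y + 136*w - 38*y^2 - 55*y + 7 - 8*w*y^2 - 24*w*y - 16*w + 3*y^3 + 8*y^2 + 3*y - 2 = w*(-8*y^2 + 64*y - 120) + 3*y^3 - 30*y^2 + 93*y - 90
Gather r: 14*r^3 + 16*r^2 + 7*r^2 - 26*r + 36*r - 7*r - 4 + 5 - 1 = 14*r^3 + 23*r^2 + 3*r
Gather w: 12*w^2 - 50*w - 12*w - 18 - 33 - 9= 12*w^2 - 62*w - 60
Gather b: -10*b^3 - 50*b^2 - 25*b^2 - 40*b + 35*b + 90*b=-10*b^3 - 75*b^2 + 85*b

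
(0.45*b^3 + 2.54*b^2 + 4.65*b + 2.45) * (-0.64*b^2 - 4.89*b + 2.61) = -0.288*b^5 - 3.8261*b^4 - 14.2221*b^3 - 17.6771*b^2 + 0.156000000000001*b + 6.3945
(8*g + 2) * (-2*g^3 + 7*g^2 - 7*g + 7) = -16*g^4 + 52*g^3 - 42*g^2 + 42*g + 14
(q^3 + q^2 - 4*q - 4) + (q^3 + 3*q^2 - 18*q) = 2*q^3 + 4*q^2 - 22*q - 4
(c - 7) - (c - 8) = 1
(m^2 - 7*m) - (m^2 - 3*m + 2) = -4*m - 2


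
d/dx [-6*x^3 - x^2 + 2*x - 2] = -18*x^2 - 2*x + 2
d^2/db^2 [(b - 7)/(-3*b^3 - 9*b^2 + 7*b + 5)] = 2*(-(b - 7)*(9*b^2 + 18*b - 7)^2 + (9*b^2 + 18*b + 9*(b - 7)*(b + 1) - 7)*(3*b^3 + 9*b^2 - 7*b - 5))/(3*b^3 + 9*b^2 - 7*b - 5)^3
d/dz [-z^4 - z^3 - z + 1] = -4*z^3 - 3*z^2 - 1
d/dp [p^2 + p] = 2*p + 1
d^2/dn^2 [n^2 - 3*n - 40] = 2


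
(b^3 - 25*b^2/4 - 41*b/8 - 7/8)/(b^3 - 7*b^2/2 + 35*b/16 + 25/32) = 4*(2*b^2 - 13*b - 7)/(8*b^2 - 30*b + 25)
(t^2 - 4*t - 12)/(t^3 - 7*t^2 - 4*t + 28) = (t - 6)/(t^2 - 9*t + 14)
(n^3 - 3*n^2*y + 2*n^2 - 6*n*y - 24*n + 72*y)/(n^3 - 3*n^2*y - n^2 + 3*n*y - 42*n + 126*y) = (n - 4)/(n - 7)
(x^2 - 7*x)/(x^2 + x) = (x - 7)/(x + 1)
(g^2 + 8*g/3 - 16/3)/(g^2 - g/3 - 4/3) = (g + 4)/(g + 1)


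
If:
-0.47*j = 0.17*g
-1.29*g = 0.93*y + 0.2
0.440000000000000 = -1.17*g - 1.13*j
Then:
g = -0.58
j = 0.21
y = 0.59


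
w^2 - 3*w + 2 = (w - 2)*(w - 1)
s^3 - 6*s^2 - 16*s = s*(s - 8)*(s + 2)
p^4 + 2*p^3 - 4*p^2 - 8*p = p*(p - 2)*(p + 2)^2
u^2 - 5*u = u*(u - 5)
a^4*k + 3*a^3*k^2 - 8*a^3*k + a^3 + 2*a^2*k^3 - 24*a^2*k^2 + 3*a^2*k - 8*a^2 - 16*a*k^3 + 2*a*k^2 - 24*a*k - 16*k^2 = (a - 8)*(a + k)*(a + 2*k)*(a*k + 1)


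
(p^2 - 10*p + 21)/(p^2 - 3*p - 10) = (-p^2 + 10*p - 21)/(-p^2 + 3*p + 10)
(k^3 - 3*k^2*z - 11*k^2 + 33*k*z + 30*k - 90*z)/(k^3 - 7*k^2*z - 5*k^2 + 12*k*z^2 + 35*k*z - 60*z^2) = (6 - k)/(-k + 4*z)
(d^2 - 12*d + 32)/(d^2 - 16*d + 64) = (d - 4)/(d - 8)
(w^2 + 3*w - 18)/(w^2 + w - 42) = (w^2 + 3*w - 18)/(w^2 + w - 42)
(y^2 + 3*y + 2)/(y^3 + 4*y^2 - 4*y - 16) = (y + 1)/(y^2 + 2*y - 8)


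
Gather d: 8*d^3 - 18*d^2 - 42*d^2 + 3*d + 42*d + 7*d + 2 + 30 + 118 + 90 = 8*d^3 - 60*d^2 + 52*d + 240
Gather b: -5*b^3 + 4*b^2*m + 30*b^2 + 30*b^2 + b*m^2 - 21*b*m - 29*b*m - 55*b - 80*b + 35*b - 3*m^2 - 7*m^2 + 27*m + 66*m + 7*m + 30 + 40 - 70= -5*b^3 + b^2*(4*m + 60) + b*(m^2 - 50*m - 100) - 10*m^2 + 100*m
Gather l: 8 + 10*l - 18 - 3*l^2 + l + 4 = -3*l^2 + 11*l - 6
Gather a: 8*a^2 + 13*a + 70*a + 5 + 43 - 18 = 8*a^2 + 83*a + 30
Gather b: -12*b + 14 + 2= 16 - 12*b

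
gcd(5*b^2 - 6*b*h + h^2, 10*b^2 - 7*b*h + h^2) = 5*b - h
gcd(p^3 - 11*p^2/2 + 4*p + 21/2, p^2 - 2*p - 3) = p^2 - 2*p - 3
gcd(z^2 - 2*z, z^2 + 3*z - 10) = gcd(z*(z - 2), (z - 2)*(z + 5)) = z - 2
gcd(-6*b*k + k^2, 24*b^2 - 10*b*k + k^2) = 6*b - k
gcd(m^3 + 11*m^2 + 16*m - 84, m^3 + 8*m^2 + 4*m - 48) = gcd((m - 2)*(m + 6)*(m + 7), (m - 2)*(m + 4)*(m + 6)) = m^2 + 4*m - 12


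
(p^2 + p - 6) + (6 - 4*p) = p^2 - 3*p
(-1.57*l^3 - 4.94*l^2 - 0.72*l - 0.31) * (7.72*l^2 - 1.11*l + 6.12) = -12.1204*l^5 - 36.3941*l^4 - 9.6834*l^3 - 31.8268*l^2 - 4.0623*l - 1.8972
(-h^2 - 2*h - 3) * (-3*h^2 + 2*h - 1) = 3*h^4 + 4*h^3 + 6*h^2 - 4*h + 3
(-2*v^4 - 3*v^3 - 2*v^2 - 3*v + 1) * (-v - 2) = 2*v^5 + 7*v^4 + 8*v^3 + 7*v^2 + 5*v - 2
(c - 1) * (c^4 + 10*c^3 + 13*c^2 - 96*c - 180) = c^5 + 9*c^4 + 3*c^3 - 109*c^2 - 84*c + 180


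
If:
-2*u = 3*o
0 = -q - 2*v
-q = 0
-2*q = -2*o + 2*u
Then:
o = 0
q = 0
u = 0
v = 0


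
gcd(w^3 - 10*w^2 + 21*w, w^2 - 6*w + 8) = 1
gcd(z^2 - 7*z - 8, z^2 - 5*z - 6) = z + 1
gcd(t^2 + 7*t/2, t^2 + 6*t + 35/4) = t + 7/2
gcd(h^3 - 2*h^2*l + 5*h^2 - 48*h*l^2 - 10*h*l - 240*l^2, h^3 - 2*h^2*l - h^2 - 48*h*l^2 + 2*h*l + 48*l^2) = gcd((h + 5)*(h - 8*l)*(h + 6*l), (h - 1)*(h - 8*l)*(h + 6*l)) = h^2 - 2*h*l - 48*l^2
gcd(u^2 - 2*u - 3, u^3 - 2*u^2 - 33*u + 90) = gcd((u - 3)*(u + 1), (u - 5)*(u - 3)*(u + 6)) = u - 3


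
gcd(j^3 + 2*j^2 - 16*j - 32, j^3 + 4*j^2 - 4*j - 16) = j^2 + 6*j + 8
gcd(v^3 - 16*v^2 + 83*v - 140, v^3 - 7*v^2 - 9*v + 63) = v - 7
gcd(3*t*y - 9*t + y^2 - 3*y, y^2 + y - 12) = y - 3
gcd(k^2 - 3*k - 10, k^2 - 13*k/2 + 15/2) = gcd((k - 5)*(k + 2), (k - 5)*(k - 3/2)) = k - 5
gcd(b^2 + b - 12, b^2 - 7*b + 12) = b - 3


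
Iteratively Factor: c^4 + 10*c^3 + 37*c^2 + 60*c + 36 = (c + 2)*(c^3 + 8*c^2 + 21*c + 18) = (c + 2)*(c + 3)*(c^2 + 5*c + 6) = (c + 2)*(c + 3)^2*(c + 2)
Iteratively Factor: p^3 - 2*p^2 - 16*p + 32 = (p - 2)*(p^2 - 16) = (p - 4)*(p - 2)*(p + 4)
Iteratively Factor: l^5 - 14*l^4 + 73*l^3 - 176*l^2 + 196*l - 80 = (l - 5)*(l^4 - 9*l^3 + 28*l^2 - 36*l + 16) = (l - 5)*(l - 2)*(l^3 - 7*l^2 + 14*l - 8) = (l - 5)*(l - 2)*(l - 1)*(l^2 - 6*l + 8) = (l - 5)*(l - 4)*(l - 2)*(l - 1)*(l - 2)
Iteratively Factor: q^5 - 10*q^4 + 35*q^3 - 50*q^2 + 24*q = (q - 4)*(q^4 - 6*q^3 + 11*q^2 - 6*q) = q*(q - 4)*(q^3 - 6*q^2 + 11*q - 6) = q*(q - 4)*(q - 2)*(q^2 - 4*q + 3) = q*(q - 4)*(q - 3)*(q - 2)*(q - 1)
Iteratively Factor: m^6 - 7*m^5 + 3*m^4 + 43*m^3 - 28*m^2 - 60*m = (m - 2)*(m^5 - 5*m^4 - 7*m^3 + 29*m^2 + 30*m) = (m - 2)*(m + 2)*(m^4 - 7*m^3 + 7*m^2 + 15*m) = (m - 5)*(m - 2)*(m + 2)*(m^3 - 2*m^2 - 3*m) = (m - 5)*(m - 2)*(m + 1)*(m + 2)*(m^2 - 3*m) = m*(m - 5)*(m - 2)*(m + 1)*(m + 2)*(m - 3)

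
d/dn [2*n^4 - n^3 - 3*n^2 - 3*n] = 8*n^3 - 3*n^2 - 6*n - 3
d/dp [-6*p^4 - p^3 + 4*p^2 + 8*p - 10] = -24*p^3 - 3*p^2 + 8*p + 8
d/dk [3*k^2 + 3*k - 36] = 6*k + 3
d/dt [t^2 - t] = 2*t - 1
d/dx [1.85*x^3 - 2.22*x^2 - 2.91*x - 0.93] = 5.55*x^2 - 4.44*x - 2.91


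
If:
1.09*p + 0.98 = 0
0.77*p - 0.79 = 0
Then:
No Solution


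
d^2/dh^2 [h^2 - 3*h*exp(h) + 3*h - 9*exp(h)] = -3*h*exp(h) - 15*exp(h) + 2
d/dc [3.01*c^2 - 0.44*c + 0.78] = 6.02*c - 0.44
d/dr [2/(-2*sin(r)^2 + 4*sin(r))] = 2*(sin(r) - 1)*cos(r)/((sin(r) - 2)^2*sin(r)^2)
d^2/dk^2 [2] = 0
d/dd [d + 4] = 1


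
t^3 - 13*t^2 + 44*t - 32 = (t - 8)*(t - 4)*(t - 1)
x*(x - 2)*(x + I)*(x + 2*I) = x^4 - 2*x^3 + 3*I*x^3 - 2*x^2 - 6*I*x^2 + 4*x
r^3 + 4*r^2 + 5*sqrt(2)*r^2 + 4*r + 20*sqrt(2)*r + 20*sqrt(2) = (r + 2)^2*(r + 5*sqrt(2))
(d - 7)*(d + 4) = d^2 - 3*d - 28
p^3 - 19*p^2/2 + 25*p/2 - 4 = (p - 8)*(p - 1)*(p - 1/2)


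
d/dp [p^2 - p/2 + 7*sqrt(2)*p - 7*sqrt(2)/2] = 2*p - 1/2 + 7*sqrt(2)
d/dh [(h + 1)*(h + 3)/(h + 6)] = (h^2 + 12*h + 21)/(h^2 + 12*h + 36)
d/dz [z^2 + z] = 2*z + 1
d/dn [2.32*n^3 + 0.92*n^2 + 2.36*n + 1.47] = 6.96*n^2 + 1.84*n + 2.36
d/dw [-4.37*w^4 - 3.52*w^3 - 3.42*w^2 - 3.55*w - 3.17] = -17.48*w^3 - 10.56*w^2 - 6.84*w - 3.55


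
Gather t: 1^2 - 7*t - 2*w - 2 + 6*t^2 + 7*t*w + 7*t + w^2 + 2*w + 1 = 6*t^2 + 7*t*w + w^2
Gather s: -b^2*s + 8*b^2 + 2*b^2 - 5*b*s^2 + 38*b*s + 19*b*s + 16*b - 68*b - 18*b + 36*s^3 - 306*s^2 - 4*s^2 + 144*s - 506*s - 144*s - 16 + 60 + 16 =10*b^2 - 70*b + 36*s^3 + s^2*(-5*b - 310) + s*(-b^2 + 57*b - 506) + 60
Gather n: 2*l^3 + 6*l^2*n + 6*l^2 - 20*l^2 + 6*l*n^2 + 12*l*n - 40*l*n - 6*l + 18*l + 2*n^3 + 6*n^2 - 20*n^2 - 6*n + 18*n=2*l^3 - 14*l^2 + 12*l + 2*n^3 + n^2*(6*l - 14) + n*(6*l^2 - 28*l + 12)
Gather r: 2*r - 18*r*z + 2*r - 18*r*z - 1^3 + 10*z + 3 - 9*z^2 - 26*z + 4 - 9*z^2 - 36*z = r*(4 - 36*z) - 18*z^2 - 52*z + 6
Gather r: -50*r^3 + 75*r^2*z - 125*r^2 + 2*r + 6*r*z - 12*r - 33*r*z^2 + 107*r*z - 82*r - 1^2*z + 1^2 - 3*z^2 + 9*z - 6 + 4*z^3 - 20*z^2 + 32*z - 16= -50*r^3 + r^2*(75*z - 125) + r*(-33*z^2 + 113*z - 92) + 4*z^3 - 23*z^2 + 40*z - 21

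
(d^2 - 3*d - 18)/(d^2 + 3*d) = (d - 6)/d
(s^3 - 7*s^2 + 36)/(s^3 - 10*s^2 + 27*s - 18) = (s + 2)/(s - 1)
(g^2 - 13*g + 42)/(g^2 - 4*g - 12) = (g - 7)/(g + 2)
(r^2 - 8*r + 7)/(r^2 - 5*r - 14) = (r - 1)/(r + 2)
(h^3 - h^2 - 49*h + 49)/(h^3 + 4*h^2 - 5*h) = (h^2 - 49)/(h*(h + 5))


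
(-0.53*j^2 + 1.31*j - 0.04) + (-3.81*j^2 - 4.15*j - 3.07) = -4.34*j^2 - 2.84*j - 3.11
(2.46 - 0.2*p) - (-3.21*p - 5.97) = 3.01*p + 8.43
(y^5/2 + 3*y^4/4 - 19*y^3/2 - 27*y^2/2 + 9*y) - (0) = y^5/2 + 3*y^4/4 - 19*y^3/2 - 27*y^2/2 + 9*y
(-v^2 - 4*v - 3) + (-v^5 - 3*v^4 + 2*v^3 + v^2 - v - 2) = -v^5 - 3*v^4 + 2*v^3 - 5*v - 5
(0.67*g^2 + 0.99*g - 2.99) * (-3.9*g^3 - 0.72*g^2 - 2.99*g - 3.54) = -2.613*g^5 - 4.3434*g^4 + 8.9449*g^3 - 3.1791*g^2 + 5.4355*g + 10.5846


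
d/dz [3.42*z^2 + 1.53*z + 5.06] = 6.84*z + 1.53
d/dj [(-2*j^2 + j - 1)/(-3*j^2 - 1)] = (3*j^2 - 2*j - 1)/(9*j^4 + 6*j^2 + 1)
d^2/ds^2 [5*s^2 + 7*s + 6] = 10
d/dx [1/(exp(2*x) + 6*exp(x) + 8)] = 2*(-exp(x) - 3)*exp(x)/(exp(2*x) + 6*exp(x) + 8)^2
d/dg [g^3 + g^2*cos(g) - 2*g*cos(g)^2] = -g^2*sin(g) + 3*g^2 + 2*g*sin(2*g) + 2*g*cos(g) - 2*cos(g)^2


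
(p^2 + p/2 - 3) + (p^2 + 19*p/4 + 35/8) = 2*p^2 + 21*p/4 + 11/8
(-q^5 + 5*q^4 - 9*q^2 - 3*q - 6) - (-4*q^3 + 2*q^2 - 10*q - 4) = -q^5 + 5*q^4 + 4*q^3 - 11*q^2 + 7*q - 2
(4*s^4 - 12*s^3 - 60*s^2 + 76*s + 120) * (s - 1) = 4*s^5 - 16*s^4 - 48*s^3 + 136*s^2 + 44*s - 120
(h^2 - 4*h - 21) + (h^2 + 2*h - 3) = 2*h^2 - 2*h - 24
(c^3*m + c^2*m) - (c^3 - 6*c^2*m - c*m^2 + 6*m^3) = c^3*m - c^3 + 7*c^2*m + c*m^2 - 6*m^3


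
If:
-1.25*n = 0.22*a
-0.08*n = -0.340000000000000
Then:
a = -24.15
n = 4.25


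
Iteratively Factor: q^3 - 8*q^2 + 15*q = (q - 3)*(q^2 - 5*q) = (q - 5)*(q - 3)*(q)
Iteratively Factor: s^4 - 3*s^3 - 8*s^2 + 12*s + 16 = (s + 1)*(s^3 - 4*s^2 - 4*s + 16) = (s + 1)*(s + 2)*(s^2 - 6*s + 8) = (s - 4)*(s + 1)*(s + 2)*(s - 2)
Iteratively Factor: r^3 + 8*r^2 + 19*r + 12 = (r + 3)*(r^2 + 5*r + 4) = (r + 1)*(r + 3)*(r + 4)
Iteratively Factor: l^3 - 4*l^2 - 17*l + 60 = (l + 4)*(l^2 - 8*l + 15) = (l - 5)*(l + 4)*(l - 3)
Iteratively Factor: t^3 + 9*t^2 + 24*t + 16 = (t + 1)*(t^2 + 8*t + 16) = (t + 1)*(t + 4)*(t + 4)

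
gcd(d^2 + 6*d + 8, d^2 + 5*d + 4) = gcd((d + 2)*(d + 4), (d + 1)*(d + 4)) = d + 4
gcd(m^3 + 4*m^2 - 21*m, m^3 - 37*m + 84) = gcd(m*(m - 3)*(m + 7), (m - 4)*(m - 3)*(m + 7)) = m^2 + 4*m - 21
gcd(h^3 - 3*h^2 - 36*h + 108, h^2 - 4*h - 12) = h - 6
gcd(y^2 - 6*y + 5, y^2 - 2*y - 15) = y - 5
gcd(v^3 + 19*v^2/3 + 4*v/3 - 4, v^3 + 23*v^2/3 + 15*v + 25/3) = v + 1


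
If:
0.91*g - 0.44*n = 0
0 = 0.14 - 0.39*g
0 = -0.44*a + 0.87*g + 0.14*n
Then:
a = 0.95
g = 0.36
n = 0.74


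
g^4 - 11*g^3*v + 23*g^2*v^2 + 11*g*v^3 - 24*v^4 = (g - 8*v)*(g - 3*v)*(g - v)*(g + v)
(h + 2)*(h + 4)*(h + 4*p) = h^3 + 4*h^2*p + 6*h^2 + 24*h*p + 8*h + 32*p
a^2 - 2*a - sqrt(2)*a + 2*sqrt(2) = (a - 2)*(a - sqrt(2))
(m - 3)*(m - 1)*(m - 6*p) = m^3 - 6*m^2*p - 4*m^2 + 24*m*p + 3*m - 18*p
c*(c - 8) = c^2 - 8*c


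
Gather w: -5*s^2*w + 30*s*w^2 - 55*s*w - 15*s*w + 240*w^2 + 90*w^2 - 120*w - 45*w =w^2*(30*s + 330) + w*(-5*s^2 - 70*s - 165)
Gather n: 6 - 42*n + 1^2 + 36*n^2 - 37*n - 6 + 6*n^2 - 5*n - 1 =42*n^2 - 84*n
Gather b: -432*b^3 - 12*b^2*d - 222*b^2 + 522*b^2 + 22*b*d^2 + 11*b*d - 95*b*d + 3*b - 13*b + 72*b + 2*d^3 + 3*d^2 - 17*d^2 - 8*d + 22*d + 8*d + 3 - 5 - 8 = -432*b^3 + b^2*(300 - 12*d) + b*(22*d^2 - 84*d + 62) + 2*d^3 - 14*d^2 + 22*d - 10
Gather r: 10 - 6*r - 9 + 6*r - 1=0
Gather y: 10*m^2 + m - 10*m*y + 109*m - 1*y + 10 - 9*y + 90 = 10*m^2 + 110*m + y*(-10*m - 10) + 100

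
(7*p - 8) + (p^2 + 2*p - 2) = p^2 + 9*p - 10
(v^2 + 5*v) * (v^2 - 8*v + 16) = v^4 - 3*v^3 - 24*v^2 + 80*v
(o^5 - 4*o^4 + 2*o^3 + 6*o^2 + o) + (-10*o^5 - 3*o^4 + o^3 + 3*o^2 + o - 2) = -9*o^5 - 7*o^4 + 3*o^3 + 9*o^2 + 2*o - 2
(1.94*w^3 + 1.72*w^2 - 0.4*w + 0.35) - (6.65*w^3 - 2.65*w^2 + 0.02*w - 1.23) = -4.71*w^3 + 4.37*w^2 - 0.42*w + 1.58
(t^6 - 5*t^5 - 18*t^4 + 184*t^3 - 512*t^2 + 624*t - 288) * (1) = t^6 - 5*t^5 - 18*t^4 + 184*t^3 - 512*t^2 + 624*t - 288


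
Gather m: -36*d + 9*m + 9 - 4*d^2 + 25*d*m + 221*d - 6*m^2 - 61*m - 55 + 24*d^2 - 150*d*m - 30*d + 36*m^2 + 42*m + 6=20*d^2 + 155*d + 30*m^2 + m*(-125*d - 10) - 40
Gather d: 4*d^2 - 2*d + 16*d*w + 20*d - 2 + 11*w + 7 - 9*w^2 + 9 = 4*d^2 + d*(16*w + 18) - 9*w^2 + 11*w + 14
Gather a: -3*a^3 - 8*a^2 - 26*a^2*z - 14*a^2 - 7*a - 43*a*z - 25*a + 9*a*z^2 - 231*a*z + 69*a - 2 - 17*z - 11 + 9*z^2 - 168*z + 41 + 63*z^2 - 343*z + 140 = -3*a^3 + a^2*(-26*z - 22) + a*(9*z^2 - 274*z + 37) + 72*z^2 - 528*z + 168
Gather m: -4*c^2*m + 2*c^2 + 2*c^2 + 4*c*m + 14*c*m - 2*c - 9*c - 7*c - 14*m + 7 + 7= 4*c^2 - 18*c + m*(-4*c^2 + 18*c - 14) + 14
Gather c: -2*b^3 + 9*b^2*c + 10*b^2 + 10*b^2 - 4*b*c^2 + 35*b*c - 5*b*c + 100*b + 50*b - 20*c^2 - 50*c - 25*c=-2*b^3 + 20*b^2 + 150*b + c^2*(-4*b - 20) + c*(9*b^2 + 30*b - 75)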